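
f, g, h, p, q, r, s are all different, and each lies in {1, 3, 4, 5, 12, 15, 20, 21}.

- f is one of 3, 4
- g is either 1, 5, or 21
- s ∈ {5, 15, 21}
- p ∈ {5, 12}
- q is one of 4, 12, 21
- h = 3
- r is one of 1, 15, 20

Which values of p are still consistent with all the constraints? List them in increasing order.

5, 12

h must be 3 (only option left). So f can't be 3.
f has just one choice, so f = 4. So q can't be 4.
No further eliminations apply; p can still be any of 5, 12.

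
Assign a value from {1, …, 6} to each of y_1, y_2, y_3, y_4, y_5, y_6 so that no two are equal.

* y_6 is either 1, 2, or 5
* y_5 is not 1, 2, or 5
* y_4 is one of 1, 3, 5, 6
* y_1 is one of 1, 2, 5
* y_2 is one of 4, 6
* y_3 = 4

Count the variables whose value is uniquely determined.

y_3's domain is down to {4}, so y_3 = 4. Eliminate 4 elsewhere: y_2, y_5.
y_2 has just one choice, so y_2 = 6. Eliminate 6 elsewhere: y_4, y_5.
y_5 has just one choice, so y_5 = 3. Strike 3 from y_4.
Determined: y_2=6, y_3=4, y_5=3. The other variables each still have more than one consistent value. That makes 3.

3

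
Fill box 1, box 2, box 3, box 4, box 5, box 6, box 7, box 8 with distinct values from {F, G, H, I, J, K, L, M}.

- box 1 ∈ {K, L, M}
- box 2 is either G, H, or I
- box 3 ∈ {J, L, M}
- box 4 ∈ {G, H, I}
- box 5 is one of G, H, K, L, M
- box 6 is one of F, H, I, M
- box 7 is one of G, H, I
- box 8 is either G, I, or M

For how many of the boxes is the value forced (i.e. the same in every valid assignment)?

3

Among the 8 variables, F fits only box 6 (and all 8 values in {F, G, H, I, J, K, L, M} must be used), so box 6 = F.
The 7 still-open variables draw from only 7 values {G, H, I, J, K, L, M}, so each is used; only box 3 can be J, hence box 3 = J.
box 2, box 4, box 7 between them cover only {G, H, I} — a naked triple. Remove those values from box 5, box 8.
box 8 has just one choice, so box 8 = M. Remove M from box 1, box 5.
Determined: box 3=J, box 6=F, box 8=M. The other boxes each still have more than one consistent value. That makes 3.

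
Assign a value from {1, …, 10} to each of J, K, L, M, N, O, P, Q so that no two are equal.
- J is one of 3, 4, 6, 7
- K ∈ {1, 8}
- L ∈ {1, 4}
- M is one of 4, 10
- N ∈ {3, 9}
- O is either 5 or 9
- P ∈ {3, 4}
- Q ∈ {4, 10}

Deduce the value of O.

M and Q between them cover only {4, 10} — a naked pair. Remove those values from J, L, P.
That leaves L = 1. So K can't be 1.
P has just one choice, so P = 3. So J, N can't be 3.
K must be 8 (only option left).
That leaves N = 9. Eliminate 9 elsewhere: O.
So O = 5.

5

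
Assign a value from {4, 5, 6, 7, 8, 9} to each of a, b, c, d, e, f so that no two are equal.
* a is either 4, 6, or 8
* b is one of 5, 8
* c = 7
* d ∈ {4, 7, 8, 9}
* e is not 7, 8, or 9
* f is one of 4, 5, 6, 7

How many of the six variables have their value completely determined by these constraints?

c has just one choice, so c = 7. Strike 7 from d, f.
Among the 5 still-open variables, 9 fits only d (and all 5 values in {4, 5, 6, 8, 9} must be used), so d = 9.
Determined: c=7, d=9. The other variables each still have more than one consistent value. That makes 2.

2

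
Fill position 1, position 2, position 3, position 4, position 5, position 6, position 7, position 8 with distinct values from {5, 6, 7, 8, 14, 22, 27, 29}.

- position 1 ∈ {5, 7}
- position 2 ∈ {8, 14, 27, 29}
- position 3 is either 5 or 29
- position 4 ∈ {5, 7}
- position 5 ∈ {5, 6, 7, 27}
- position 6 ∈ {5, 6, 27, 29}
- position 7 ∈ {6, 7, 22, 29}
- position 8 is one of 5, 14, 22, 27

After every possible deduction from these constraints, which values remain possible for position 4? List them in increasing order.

The 8 variables draw from only 8 values {5, 6, 7, 8, 14, 22, 27, 29}, so each is used; only position 2 can be 8, hence position 2 = 8.
Among the 7 still-open variables, 14 fits only position 8 (and all 7 values in {5, 6, 7, 14, 22, 27, 29} must be used), so position 8 = 14.
Among the 6 still-open variables, 22 fits only position 7 (and all 6 values in {5, 6, 7, 22, 27, 29} must be used), so position 7 = 22.
position 1 and position 4 between them cover only {5, 7} — a naked pair. Remove those values from position 3, position 5, position 6.
position 3 must be 29 (only option left). So position 6 can't be 29.
No further eliminations apply; position 4 can still be any of 5, 7.

5, 7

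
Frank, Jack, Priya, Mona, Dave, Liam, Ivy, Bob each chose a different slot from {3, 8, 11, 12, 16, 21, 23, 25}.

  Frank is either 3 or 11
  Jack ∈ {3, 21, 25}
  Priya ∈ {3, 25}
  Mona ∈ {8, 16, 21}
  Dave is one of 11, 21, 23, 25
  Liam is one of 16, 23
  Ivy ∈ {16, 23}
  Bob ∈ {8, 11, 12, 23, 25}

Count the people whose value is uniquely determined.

2

Among the 8 variables, 12 fits only Bob (and all 8 values in {3, 8, 11, 12, 16, 21, 23, 25} must be used), so Bob = 12.
The 7 still-open variables together cover exactly {3, 8, 11, 16, 21, 23, 25} — 7 values for 7 variables — and 8 appears only in Mona's list, so Mona = 8.
Liam and Ivy between them cover only {16, 23} — a naked pair. Remove those values from Dave.
Determined: Mona=8, Bob=12. The other people each still have more than one consistent value. That makes 2.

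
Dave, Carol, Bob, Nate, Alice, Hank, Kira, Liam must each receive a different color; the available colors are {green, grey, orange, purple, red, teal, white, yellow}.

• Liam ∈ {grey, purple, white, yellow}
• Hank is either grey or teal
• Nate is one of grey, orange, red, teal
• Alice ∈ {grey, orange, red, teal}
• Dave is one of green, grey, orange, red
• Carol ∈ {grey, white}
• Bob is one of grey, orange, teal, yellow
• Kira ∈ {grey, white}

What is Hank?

teal

The 8 variables together cover exactly {green, grey, orange, purple, red, teal, white, yellow} — 8 values for 8 variables — and green appears only in Dave's list, so Dave = green.
The 7 still-open variables draw from only 7 values {grey, orange, purple, red, teal, white, yellow}, so each is used; only Liam can be purple, hence Liam = purple.
Among the 6 still-open variables, yellow fits only Bob (and all 6 values in {grey, orange, red, teal, white, yellow} must be used), so Bob = yellow.
Carol and Kira between them cover only {grey, white} — a naked pair. Remove those values from Nate, Alice, Hank.
So Hank = teal.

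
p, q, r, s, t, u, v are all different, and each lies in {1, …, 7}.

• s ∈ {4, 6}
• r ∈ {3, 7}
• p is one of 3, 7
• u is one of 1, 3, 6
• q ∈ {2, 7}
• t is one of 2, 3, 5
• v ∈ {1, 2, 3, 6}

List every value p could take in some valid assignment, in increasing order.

3, 7

The 7 variables draw from only 7 values {1, 2, 3, 4, 5, 6, 7}, so each is used; only s can be 4, hence s = 4.
The 6 still-open variables draw from only 6 values {1, 2, 3, 5, 6, 7}, so each is used; only t can be 5, hence t = 5.
p and r between them cover only {3, 7} — a naked pair. Remove those values from q, u, v.
q has just one choice, so q = 2. Strike 2 from v.
No further eliminations apply; p can still be any of 3, 7.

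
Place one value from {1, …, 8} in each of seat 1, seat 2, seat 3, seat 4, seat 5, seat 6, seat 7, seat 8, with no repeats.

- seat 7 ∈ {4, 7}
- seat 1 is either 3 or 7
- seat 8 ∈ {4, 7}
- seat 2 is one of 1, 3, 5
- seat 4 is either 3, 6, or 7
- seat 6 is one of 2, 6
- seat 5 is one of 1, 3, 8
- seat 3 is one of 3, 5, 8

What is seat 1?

The 8 variables together cover exactly {1, 2, 3, 4, 5, 6, 7, 8} — 8 values for 8 variables — and 2 appears only in seat 6's list, so seat 6 = 2.
The 7 still-open variables draw from only 7 values {1, 3, 4, 5, 6, 7, 8}, so each is used; only seat 4 can be 6, hence seat 4 = 6.
The 2 variables seat 7 and seat 8 are confined to {4, 7}, which locks those values in; drop them from seat 1.
So seat 1 = 3.

3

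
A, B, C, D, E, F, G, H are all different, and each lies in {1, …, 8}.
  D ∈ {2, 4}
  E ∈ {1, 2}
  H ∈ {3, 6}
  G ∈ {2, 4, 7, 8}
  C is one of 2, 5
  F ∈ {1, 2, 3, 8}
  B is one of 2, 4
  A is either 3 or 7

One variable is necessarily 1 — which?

E

The 8 variables draw from only 8 values {1, 2, 3, 4, 5, 6, 7, 8}, so each is used; only C can be 5, hence C = 5.
The 7 still-open variables together cover exactly {1, 2, 3, 4, 6, 7, 8} — 7 values for 7 variables — and 6 appears only in H's list, so H = 6.
B and D between them cover only {2, 4} — a naked pair. Remove those values from E, F, G.
So 1 goes to E.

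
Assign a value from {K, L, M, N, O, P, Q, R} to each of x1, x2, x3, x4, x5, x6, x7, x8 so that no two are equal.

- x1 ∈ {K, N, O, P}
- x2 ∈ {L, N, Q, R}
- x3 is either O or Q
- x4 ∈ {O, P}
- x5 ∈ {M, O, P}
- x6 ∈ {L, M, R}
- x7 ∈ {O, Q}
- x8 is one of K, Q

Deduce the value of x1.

The 2 variables x3 and x7 are confined to {O, Q}, which locks those values in; drop them from x1, x2, x4, x5, x8.
x4 has just one choice, so x4 = P. Remove P from x1, x5.
x5 must be M (only option left). Eliminate M elsewhere: x6.
That leaves x8 = K. So x1 can't be K.
So x1 = N.

N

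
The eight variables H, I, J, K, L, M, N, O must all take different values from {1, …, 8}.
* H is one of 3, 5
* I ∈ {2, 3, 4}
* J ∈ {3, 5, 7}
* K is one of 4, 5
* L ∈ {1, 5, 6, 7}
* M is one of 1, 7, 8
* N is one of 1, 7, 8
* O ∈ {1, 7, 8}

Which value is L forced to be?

Among the 8 variables, 2 fits only I (and all 8 values in {1, 2, 3, 4, 5, 6, 7, 8} must be used), so I = 2.
The 7 still-open variables together cover exactly {1, 3, 4, 5, 6, 7, 8} — 7 values for 7 variables — and 4 appears only in K's list, so K = 4.
Among the 6 still-open variables, 6 fits only L (and all 6 values in {1, 3, 5, 6, 7, 8} must be used), so L = 6.

6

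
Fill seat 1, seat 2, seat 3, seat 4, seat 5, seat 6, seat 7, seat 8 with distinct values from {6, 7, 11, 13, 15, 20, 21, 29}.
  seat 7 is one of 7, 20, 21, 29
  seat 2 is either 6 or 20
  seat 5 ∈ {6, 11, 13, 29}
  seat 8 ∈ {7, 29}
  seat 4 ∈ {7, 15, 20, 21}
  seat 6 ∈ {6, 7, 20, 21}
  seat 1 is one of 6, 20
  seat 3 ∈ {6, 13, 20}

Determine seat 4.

The 8 variables draw from only 8 values {6, 7, 11, 13, 15, 20, 21, 29}, so each is used; only seat 5 can be 11, hence seat 5 = 11.
Among the 7 still-open variables, 13 fits only seat 3 (and all 7 values in {6, 7, 13, 15, 20, 21, 29} must be used), so seat 3 = 13.
The 6 still-open variables draw from only 6 values {6, 7, 15, 20, 21, 29}, so each is used; only seat 4 can be 15, hence seat 4 = 15.

15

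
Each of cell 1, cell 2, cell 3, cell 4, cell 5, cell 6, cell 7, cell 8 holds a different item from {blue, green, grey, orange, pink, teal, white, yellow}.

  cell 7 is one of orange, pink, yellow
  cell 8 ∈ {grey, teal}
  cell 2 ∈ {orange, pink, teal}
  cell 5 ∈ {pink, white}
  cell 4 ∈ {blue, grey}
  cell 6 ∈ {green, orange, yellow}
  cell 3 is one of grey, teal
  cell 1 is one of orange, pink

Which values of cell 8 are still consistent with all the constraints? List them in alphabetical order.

grey, teal

The 8 variables draw from only 8 values {blue, green, grey, orange, pink, teal, white, yellow}, so each is used; only cell 4 can be blue, hence cell 4 = blue.
The 7 still-open variables together cover exactly {green, grey, orange, pink, teal, white, yellow} — 7 values for 7 variables — and green appears only in cell 6's list, so cell 6 = green.
The 6 still-open variables together cover exactly {grey, orange, pink, teal, white, yellow} — 6 values for 6 variables — and white appears only in cell 5's list, so cell 5 = white.
Among the 5 still-open variables, yellow fits only cell 7 (and all 5 values in {grey, orange, pink, teal, yellow} must be used), so cell 7 = yellow.
cell 3 and cell 8 between them cover only {grey, teal} — a naked pair. Remove those values from cell 2.
No further eliminations apply; cell 8 can still be any of grey, teal.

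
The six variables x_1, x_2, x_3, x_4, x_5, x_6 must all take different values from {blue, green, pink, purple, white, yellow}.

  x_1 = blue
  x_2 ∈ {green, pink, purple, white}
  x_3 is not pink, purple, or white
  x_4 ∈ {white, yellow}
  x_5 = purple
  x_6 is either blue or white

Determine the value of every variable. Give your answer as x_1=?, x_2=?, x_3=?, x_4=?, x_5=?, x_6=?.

x_1=blue, x_2=pink, x_3=green, x_4=yellow, x_5=purple, x_6=white

x_1 must be blue (only option left). Strike blue from x_3, x_6.
x_5's domain is down to {purple}, so x_5 = purple. Eliminate purple elsewhere: x_2.
x_6 must be white (only option left). Strike white from x_2, x_4.
That leaves x_4 = yellow. Remove yellow from x_3.
x_3 has just one choice, so x_3 = green. Eliminate green elsewhere: x_2.
x_2 must be pink (only option left).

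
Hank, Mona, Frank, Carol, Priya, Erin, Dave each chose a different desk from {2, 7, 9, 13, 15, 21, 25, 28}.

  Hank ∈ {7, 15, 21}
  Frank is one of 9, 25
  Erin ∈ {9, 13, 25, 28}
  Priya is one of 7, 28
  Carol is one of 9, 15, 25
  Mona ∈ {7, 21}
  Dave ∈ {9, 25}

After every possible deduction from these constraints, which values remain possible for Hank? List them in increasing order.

7, 21

The 7 variables together cover exactly {7, 9, 13, 15, 21, 25, 28} — 7 values for 7 variables — and 13 appears only in Erin's list, so Erin = 13.
Among the 6 still-open variables, 28 fits only Priya (and all 6 values in {7, 9, 15, 21, 25, 28} must be used), so Priya = 28.
Frank and Dave between them cover only {9, 25} — a naked pair. Remove those values from Carol.
Carol must be 15 (only option left). Remove 15 from Hank.
No further eliminations apply; Hank can still be any of 7, 21.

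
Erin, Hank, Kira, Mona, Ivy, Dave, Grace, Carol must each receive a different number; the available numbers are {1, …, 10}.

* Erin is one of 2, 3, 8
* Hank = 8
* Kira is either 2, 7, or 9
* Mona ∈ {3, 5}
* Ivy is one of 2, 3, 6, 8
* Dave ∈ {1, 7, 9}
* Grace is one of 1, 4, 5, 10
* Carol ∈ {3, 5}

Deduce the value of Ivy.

6

Hank must be 8 (only option left). So Erin, Ivy can't be 8.
Mona and Carol between them cover only {3, 5} — a naked pair. Remove those values from Erin, Ivy, Grace.
Erin's domain is down to {2}, so Erin = 2. Strike 2 from Kira, Ivy.
So Ivy = 6.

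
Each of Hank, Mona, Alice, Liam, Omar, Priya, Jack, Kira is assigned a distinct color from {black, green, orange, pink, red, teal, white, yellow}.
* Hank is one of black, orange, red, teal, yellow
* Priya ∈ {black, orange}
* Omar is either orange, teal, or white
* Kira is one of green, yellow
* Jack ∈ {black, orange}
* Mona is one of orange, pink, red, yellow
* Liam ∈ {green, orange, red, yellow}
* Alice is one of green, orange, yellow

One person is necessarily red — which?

Liam

The 8 variables together cover exactly {black, green, orange, pink, red, teal, white, yellow} — 8 values for 8 variables — and pink appears only in Mona's list, so Mona = pink.
The 7 still-open variables draw from only 7 values {black, green, orange, red, teal, white, yellow}, so each is used; only Omar can be white, hence Omar = white.
The 6 still-open variables draw from only 6 values {black, green, orange, red, teal, yellow}, so each is used; only Hank can be teal, hence Hank = teal.
The 5 still-open variables draw from only 5 values {black, green, orange, red, yellow}, so each is used; only Liam can be red, hence Liam = red.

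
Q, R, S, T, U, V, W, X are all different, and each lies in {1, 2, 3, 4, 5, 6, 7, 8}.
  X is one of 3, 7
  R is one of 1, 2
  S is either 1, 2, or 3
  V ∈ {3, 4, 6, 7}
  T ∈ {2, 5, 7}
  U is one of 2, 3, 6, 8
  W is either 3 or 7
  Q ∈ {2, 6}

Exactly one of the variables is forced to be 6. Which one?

Q

The 8 variables together cover exactly {1, 2, 3, 4, 5, 6, 7, 8} — 8 values for 8 variables — and 4 appears only in V's list, so V = 4.
The 7 still-open variables draw from only 7 values {1, 2, 3, 5, 6, 7, 8}, so each is used; only T can be 5, hence T = 5.
The 6 still-open variables draw from only 6 values {1, 2, 3, 6, 7, 8}, so each is used; only U can be 8, hence U = 8.
The 5 still-open variables draw from only 5 values {1, 2, 3, 6, 7}, so each is used; only Q can be 6, hence Q = 6.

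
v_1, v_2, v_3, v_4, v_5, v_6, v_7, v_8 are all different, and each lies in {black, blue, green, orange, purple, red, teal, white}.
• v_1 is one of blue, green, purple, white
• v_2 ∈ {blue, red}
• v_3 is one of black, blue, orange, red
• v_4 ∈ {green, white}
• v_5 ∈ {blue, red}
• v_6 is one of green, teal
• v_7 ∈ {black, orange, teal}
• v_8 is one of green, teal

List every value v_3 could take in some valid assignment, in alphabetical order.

Among the 8 variables, purple fits only v_1 (and all 8 values in {black, blue, green, orange, purple, red, teal, white} must be used), so v_1 = purple.
The 7 still-open variables together cover exactly {black, blue, green, orange, red, teal, white} — 7 values for 7 variables — and white appears only in v_4's list, so v_4 = white.
v_2 and v_5 share exactly the 2 values {blue, red}; by pigeonhole those values go to them, so strike blue, red from v_3.
v_6 and v_8 share exactly the 2 values {green, teal}; by pigeonhole those values go to them, so strike green, teal from v_7.
No further eliminations apply; v_3 can still be any of black, orange.

black, orange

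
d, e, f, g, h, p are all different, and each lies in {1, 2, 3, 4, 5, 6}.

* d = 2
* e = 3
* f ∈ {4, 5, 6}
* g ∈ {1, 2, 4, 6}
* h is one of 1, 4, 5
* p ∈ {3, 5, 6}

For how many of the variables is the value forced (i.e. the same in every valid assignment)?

2

d's domain is down to {2}, so d = 2. So g can't be 2.
e's domain is down to {3}, so e = 3. Eliminate 3 elsewhere: p.
Determined: d=2, e=3. The other variables each still have more than one consistent value. That makes 2.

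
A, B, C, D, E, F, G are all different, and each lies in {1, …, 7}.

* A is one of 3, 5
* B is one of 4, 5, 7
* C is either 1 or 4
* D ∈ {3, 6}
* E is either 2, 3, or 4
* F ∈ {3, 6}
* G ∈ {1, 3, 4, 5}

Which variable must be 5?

The 7 variables together cover exactly {1, 2, 3, 4, 5, 6, 7} — 7 values for 7 variables — and 2 appears only in E's list, so E = 2.
The 6 still-open variables draw from only 6 values {1, 3, 4, 5, 6, 7}, so each is used; only B can be 7, hence B = 7.
D and F between them cover only {3, 6} — a naked pair. Remove those values from A, G.
So 5 goes to A.

A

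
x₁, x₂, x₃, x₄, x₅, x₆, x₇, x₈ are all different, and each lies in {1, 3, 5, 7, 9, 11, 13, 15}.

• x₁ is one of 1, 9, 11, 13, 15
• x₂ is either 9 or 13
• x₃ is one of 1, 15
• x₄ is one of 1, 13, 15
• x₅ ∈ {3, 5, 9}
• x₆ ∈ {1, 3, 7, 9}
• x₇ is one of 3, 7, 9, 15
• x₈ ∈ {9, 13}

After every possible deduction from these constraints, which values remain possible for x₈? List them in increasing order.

Among the 8 variables, 5 fits only x₅ (and all 8 values in {1, 3, 5, 7, 9, 11, 13, 15} must be used), so x₅ = 5.
The 7 still-open variables together cover exactly {1, 3, 7, 9, 11, 13, 15} — 7 values for 7 variables — and 11 appears only in x₁'s list, so x₁ = 11.
x₂ and x₈ share exactly the 2 values {9, 13}; by pigeonhole those values go to them, so strike 9, 13 from x₄, x₆, x₇.
The 2 variables x₃ and x₄ are confined to {1, 15}, which locks those values in; drop them from x₆, x₇.
No further eliminations apply; x₈ can still be any of 9, 13.

9, 13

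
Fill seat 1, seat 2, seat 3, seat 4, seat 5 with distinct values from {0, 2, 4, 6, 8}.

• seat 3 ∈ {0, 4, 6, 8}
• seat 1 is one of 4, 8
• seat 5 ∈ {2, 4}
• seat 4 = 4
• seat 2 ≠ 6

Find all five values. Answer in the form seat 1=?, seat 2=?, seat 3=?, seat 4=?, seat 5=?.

seat 4 has just one choice, so seat 4 = 4. Remove 4 from seat 1, seat 2, seat 3, seat 5.
seat 5's domain is down to {2}, so seat 5 = 2. So seat 2 can't be 2.
seat 1 must be 8 (only option left). So seat 2, seat 3 can't be 8.
seat 2 must be 0 (only option left). Remove 0 from seat 3.
seat 3 has just one choice, so seat 3 = 6.

seat 1=8, seat 2=0, seat 3=6, seat 4=4, seat 5=2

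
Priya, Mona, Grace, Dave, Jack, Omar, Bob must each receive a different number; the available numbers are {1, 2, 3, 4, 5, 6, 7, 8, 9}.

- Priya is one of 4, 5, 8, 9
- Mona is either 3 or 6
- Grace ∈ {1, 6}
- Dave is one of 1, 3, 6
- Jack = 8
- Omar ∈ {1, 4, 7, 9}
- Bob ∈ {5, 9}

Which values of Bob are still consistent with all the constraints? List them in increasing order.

Jack has just one choice, so Jack = 8. Strike 8 from Priya.
Mona, Grace, Dave between them cover only {1, 3, 6} — a naked triple. Remove those values from Omar.
No further eliminations apply; Bob can still be any of 5, 9.

5, 9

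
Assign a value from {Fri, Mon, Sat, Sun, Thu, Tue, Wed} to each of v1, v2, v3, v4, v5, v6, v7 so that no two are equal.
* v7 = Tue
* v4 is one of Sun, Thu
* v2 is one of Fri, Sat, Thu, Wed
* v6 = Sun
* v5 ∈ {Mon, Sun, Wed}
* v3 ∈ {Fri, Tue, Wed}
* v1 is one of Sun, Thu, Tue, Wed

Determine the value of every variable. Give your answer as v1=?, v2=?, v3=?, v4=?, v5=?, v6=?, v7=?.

v6 must be Sun (only option left). Eliminate Sun elsewhere: v1, v4, v5.
That leaves v7 = Tue. So v1, v3 can't be Tue.
v4 must be Thu (only option left). Eliminate Thu elsewhere: v1, v2.
That leaves v1 = Wed. Strike Wed from v2, v3, v5.
v3 has just one choice, so v3 = Fri. Remove Fri from v2.
That leaves v5 = Mon.
That leaves v2 = Sat.

v1=Wed, v2=Sat, v3=Fri, v4=Thu, v5=Mon, v6=Sun, v7=Tue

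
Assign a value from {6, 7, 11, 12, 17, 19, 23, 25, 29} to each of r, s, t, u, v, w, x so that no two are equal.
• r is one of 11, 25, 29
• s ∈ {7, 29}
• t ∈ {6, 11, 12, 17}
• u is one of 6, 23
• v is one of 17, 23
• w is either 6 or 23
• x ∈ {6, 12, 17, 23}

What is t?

11

u and w share exactly the 2 values {6, 23}; by pigeonhole those values go to them, so strike 6, 23 from t, v, x.
v has just one choice, so v = 17. Eliminate 17 elsewhere: t, x.
x has just one choice, so x = 12. Eliminate 12 elsewhere: t.
So t = 11.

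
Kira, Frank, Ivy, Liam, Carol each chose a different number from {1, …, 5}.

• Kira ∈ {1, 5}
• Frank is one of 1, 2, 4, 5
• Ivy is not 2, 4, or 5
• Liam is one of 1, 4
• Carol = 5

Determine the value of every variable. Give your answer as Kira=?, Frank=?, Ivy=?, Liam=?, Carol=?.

Kira=1, Frank=2, Ivy=3, Liam=4, Carol=5

Carol must be 5 (only option left). Eliminate 5 elsewhere: Kira, Frank.
Kira has just one choice, so Kira = 1. Strike 1 from Frank, Ivy, Liam.
Ivy must be 3 (only option left).
Liam must be 4 (only option left). Eliminate 4 elsewhere: Frank.
That leaves Frank = 2.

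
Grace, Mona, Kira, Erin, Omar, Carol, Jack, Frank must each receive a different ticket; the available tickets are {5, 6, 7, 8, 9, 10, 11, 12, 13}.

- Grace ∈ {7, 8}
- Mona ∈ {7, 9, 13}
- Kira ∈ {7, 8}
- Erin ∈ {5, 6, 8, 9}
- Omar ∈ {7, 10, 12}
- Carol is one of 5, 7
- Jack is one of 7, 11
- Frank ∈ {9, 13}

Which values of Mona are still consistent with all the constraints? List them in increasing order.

9, 13

Grace and Kira share exactly the 2 values {7, 8}; by pigeonhole those values go to them, so strike 7, 8 from Mona, Erin, Omar, Carol, Jack.
Carol's domain is down to {5}, so Carol = 5. Eliminate 5 elsewhere: Erin.
Jack must be 11 (only option left).
The 2 variables Mona and Frank are confined to {9, 13}, which locks those values in; drop them from Erin.
Erin's domain is down to {6}, so Erin = 6.
No further eliminations apply; Mona can still be any of 9, 13.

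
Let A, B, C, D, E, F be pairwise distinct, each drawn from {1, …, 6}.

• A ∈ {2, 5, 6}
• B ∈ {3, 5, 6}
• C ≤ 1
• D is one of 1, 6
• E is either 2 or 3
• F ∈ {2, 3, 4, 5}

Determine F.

C must be 1 (only option left). So D can't be 1.
That leaves D = 6. Eliminate 6 elsewhere: A, B.
Among the 4 still-open variables, 4 fits only F (and all 4 values in {2, 3, 4, 5} must be used), so F = 4.

4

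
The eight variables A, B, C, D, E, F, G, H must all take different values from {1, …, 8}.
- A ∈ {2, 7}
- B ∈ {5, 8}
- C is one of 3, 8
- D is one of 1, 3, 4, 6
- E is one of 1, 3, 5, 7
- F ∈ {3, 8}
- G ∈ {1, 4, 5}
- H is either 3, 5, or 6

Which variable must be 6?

H

Among the 8 variables, 2 fits only A (and all 8 values in {1, 2, 3, 4, 5, 6, 7, 8} must be used), so A = 2.
The 7 still-open variables draw from only 7 values {1, 3, 4, 5, 6, 7, 8}, so each is used; only E can be 7, hence E = 7.
C and F share exactly the 2 values {3, 8}; by pigeonhole those values go to them, so strike 3, 8 from B, D, H.
B's domain is down to {5}, so B = 5. So G, H can't be 5.
So 6 goes to H.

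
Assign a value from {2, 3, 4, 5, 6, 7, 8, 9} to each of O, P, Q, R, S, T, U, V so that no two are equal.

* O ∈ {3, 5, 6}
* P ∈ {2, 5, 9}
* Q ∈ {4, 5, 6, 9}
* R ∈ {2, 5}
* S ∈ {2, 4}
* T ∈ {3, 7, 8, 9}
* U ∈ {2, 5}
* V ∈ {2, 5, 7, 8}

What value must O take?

The 2 variables R and U are confined to {2, 5}, which locks those values in; drop them from O, P, Q, S, V.
P has just one choice, so P = 9. Strike 9 from Q, T.
S's domain is down to {4}, so S = 4. Eliminate 4 elsewhere: Q.
Q has just one choice, so Q = 6. Eliminate 6 elsewhere: O.
So O = 3.

3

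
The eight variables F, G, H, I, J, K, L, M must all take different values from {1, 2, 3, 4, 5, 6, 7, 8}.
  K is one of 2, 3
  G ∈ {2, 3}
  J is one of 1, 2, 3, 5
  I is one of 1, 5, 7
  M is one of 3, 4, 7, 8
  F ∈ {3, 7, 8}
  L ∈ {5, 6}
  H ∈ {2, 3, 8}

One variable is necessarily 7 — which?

Among the 8 variables, 4 fits only M (and all 8 values in {1, 2, 3, 4, 5, 6, 7, 8} must be used), so M = 4.
Among the 7 still-open variables, 6 fits only L (and all 7 values in {1, 2, 3, 5, 6, 7, 8} must be used), so L = 6.
G and K between them cover only {2, 3} — a naked pair. Remove those values from F, H, J.
That leaves H = 8. Eliminate 8 elsewhere: F.
So 7 goes to F.

F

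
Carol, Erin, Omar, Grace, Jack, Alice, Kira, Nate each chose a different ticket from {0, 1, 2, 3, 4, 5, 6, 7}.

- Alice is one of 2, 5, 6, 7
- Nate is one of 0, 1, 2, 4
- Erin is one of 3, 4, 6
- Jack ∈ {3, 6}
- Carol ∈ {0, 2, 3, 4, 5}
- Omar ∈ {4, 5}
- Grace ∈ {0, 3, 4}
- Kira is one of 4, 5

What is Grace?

The 8 variables draw from only 8 values {0, 1, 2, 3, 4, 5, 6, 7}, so each is used; only Nate can be 1, hence Nate = 1.
The 7 still-open variables draw from only 7 values {0, 2, 3, 4, 5, 6, 7}, so each is used; only Alice can be 7, hence Alice = 7.
The 6 still-open variables draw from only 6 values {0, 2, 3, 4, 5, 6}, so each is used; only Carol can be 2, hence Carol = 2.
The 5 still-open variables together cover exactly {0, 3, 4, 5, 6} — 5 values for 5 variables — and 0 appears only in Grace's list, so Grace = 0.

0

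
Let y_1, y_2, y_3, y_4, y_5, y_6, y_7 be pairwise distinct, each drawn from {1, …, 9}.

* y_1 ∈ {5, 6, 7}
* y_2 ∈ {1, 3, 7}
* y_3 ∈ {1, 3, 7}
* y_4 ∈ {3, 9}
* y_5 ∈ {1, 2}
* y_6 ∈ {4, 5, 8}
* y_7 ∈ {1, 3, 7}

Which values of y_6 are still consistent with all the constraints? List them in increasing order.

y_2, y_3, y_7 between them cover only {1, 3, 7} — a naked triple. Remove those values from y_1, y_4, y_5.
That leaves y_4 = 9.
That leaves y_5 = 2.
No further eliminations apply; y_6 can still be any of 4, 5, 8.

4, 5, 8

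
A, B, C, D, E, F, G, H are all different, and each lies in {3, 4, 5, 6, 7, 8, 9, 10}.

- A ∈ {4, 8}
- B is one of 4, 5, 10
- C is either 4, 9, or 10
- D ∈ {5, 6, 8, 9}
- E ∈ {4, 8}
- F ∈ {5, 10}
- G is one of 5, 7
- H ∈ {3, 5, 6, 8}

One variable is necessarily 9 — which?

C

The 8 variables together cover exactly {3, 4, 5, 6, 7, 8, 9, 10} — 8 values for 8 variables — and 3 appears only in H's list, so H = 3.
The 7 still-open variables draw from only 7 values {4, 5, 6, 7, 8, 9, 10}, so each is used; only D can be 6, hence D = 6.
The 6 still-open variables together cover exactly {4, 5, 7, 8, 9, 10} — 6 values for 6 variables — and 7 appears only in G's list, so G = 7.
Among the 5 still-open variables, 9 fits only C (and all 5 values in {4, 5, 8, 9, 10} must be used), so C = 9.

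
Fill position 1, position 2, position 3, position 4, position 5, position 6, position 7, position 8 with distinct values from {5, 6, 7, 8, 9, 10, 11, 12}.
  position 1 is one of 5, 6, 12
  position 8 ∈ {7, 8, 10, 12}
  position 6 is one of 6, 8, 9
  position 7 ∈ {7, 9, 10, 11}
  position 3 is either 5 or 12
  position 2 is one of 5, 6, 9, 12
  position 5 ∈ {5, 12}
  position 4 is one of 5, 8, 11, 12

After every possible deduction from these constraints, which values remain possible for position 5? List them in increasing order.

position 3 and position 5 share exactly the 2 values {5, 12}; by pigeonhole those values go to them, so strike 5, 12 from position 1, position 2, position 4, position 8.
That leaves position 1 = 6. Eliminate 6 elsewhere: position 2, position 6.
position 2's domain is down to {9}, so position 2 = 9. Remove 9 from position 6, position 7.
position 6 must be 8 (only option left). Remove 8 from position 4, position 8.
position 4 must be 11 (only option left). Remove 11 from position 7.
No further eliminations apply; position 5 can still be any of 5, 12.

5, 12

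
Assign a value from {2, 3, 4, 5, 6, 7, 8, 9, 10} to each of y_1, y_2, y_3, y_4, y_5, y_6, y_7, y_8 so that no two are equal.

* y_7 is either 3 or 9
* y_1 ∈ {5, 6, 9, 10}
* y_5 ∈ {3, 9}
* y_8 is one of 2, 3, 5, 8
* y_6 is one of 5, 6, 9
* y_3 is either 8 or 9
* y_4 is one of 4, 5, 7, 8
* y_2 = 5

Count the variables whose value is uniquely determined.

y_2 has just one choice, so y_2 = 5. So y_1, y_4, y_6, y_8 can't be 5.
y_5 and y_7 between them cover only {3, 9} — a naked pair. Remove those values from y_1, y_3, y_6, y_8.
y_3 must be 8 (only option left). So y_4, y_8 can't be 8.
y_6 must be 6 (only option left). Strike 6 from y_1.
y_8's domain is down to {2}, so y_8 = 2.
That leaves y_1 = 10.
Determined: y_1=10, y_2=5, y_3=8, y_6=6, y_8=2. The other variables each still have more than one consistent value. That makes 5.

5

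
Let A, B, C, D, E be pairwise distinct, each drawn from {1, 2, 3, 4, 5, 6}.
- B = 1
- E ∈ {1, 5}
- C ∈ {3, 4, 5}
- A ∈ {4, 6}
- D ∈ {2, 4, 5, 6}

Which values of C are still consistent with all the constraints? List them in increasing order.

B must be 1 (only option left). Strike 1 from E.
That leaves E = 5. So C, D can't be 5.
No further eliminations apply; C can still be any of 3, 4.

3, 4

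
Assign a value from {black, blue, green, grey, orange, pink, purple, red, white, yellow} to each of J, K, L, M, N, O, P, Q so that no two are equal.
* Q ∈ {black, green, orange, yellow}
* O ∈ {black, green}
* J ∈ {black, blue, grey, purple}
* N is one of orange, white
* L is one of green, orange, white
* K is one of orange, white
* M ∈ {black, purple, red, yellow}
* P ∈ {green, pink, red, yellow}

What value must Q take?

yellow

K and N between them cover only {orange, white} — a naked pair. Remove those values from L, Q.
That leaves L = green. Remove green from O, P, Q.
That leaves O = black. So J, M, Q can't be black.
So Q = yellow.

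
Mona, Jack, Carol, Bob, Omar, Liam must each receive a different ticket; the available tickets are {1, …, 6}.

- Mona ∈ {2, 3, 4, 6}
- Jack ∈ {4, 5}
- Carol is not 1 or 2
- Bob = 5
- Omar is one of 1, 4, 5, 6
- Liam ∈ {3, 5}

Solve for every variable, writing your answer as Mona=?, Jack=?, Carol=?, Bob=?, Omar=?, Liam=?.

Bob's domain is down to {5}, so Bob = 5. So Jack, Carol, Omar, Liam can't be 5.
That leaves Liam = 3. Strike 3 from Mona, Carol.
Jack has just one choice, so Jack = 4. So Mona, Carol, Omar can't be 4.
That leaves Carol = 6. So Mona, Omar can't be 6.
That leaves Omar = 1.
Mona must be 2 (only option left).

Mona=2, Jack=4, Carol=6, Bob=5, Omar=1, Liam=3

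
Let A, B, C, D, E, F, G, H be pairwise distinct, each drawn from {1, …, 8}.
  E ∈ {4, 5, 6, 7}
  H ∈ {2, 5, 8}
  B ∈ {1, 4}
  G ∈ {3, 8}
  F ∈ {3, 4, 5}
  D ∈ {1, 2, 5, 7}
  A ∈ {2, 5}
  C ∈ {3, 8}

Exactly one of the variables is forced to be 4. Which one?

Among the 8 variables, 6 fits only E (and all 8 values in {1, 2, 3, 4, 5, 6, 7, 8} must be used), so E = 6.
The 7 still-open variables draw from only 7 values {1, 2, 3, 4, 5, 7, 8}, so each is used; only D can be 7, hence D = 7.
The 6 still-open variables together cover exactly {1, 2, 3, 4, 5, 8} — 6 values for 6 variables — and 1 appears only in B's list, so B = 1.
Among the 5 still-open variables, 4 fits only F (and all 5 values in {2, 3, 4, 5, 8} must be used), so F = 4.

F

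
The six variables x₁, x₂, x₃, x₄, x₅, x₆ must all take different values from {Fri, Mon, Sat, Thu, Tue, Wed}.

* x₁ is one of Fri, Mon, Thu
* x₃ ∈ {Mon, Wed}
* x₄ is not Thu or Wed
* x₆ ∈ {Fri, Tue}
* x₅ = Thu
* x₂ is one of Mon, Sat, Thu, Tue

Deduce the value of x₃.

Wed

x₅'s domain is down to {Thu}, so x₅ = Thu. So x₁, x₂ can't be Thu.
Among the 5 still-open variables, Wed fits only x₃ (and all 5 values in {Fri, Mon, Sat, Tue, Wed} must be used), so x₃ = Wed.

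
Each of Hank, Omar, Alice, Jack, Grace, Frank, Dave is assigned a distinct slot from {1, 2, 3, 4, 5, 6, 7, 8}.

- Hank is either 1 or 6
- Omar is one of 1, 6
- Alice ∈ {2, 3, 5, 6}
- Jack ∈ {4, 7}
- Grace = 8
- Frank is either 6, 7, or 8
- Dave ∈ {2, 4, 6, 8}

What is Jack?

Grace's domain is down to {8}, so Grace = 8. So Frank, Dave can't be 8.
The 2 variables Hank and Omar are confined to {1, 6}, which locks those values in; drop them from Alice, Frank, Dave.
Frank has just one choice, so Frank = 7. Strike 7 from Jack.
So Jack = 4.

4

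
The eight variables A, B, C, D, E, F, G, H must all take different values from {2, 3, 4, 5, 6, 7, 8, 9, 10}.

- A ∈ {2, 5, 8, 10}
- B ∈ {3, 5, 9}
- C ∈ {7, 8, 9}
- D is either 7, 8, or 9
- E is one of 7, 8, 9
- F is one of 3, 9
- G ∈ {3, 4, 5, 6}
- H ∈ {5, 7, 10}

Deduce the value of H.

10

C, D, E share exactly the 3 values {7, 8, 9}; by pigeonhole those values go to them, so strike 7, 8, 9 from A, B, F, H.
F has just one choice, so F = 3. Strike 3 from B, G.
B has just one choice, so B = 5. Remove 5 from A, G, H.
So H = 10.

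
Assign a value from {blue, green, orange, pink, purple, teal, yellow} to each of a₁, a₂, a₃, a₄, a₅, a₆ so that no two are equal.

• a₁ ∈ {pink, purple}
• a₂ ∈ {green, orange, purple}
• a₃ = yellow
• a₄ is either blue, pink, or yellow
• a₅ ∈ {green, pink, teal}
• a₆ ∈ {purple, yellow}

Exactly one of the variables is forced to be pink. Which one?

a₁

a₃ must be yellow (only option left). Eliminate yellow elsewhere: a₄, a₆.
a₆'s domain is down to {purple}, so a₆ = purple. Strike purple from a₁, a₂.
So pink goes to a₁.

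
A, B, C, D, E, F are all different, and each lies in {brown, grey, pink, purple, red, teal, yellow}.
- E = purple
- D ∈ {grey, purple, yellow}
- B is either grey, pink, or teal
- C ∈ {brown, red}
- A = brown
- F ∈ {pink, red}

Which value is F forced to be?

A must be brown (only option left). Strike brown from C.
That leaves C = red. Strike red from F.
So F = pink.

pink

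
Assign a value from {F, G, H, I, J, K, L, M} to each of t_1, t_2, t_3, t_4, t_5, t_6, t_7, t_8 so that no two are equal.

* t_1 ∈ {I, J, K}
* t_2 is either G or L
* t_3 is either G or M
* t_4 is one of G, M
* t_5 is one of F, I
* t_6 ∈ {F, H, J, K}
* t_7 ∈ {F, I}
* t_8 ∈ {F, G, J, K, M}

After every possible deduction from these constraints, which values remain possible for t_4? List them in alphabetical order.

Among the 8 variables, H fits only t_6 (and all 8 values in {F, G, H, I, J, K, L, M} must be used), so t_6 = H.
Among the 7 still-open variables, L fits only t_2 (and all 7 values in {F, G, I, J, K, L, M} must be used), so t_2 = L.
t_3 and t_4 share exactly the 2 values {G, M}; by pigeonhole those values go to them, so strike G, M from t_8.
t_5 and t_7 share exactly the 2 values {F, I}; by pigeonhole those values go to them, so strike F, I from t_1, t_8.
No further eliminations apply; t_4 can still be any of G, M.

G, M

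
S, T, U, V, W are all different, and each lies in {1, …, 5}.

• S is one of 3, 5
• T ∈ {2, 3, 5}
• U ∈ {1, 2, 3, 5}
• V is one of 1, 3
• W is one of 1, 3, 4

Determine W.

4

The 5 variables draw from only 5 values {1, 2, 3, 4, 5}, so each is used; only W can be 4, hence W = 4.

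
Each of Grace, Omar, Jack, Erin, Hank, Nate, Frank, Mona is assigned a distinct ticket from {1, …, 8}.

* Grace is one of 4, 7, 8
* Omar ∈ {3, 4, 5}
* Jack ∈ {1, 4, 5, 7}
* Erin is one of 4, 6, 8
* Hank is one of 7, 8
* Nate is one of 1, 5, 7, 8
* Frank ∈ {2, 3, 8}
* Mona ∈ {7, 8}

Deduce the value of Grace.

The 8 variables draw from only 8 values {1, 2, 3, 4, 5, 6, 7, 8}, so each is used; only Frank can be 2, hence Frank = 2.
Among the 7 still-open variables, 3 fits only Omar (and all 7 values in {1, 3, 4, 5, 6, 7, 8} must be used), so Omar = 3.
The 6 still-open variables draw from only 6 values {1, 4, 5, 6, 7, 8}, so each is used; only Erin can be 6, hence Erin = 6.
Hank and Mona share exactly the 2 values {7, 8}; by pigeonhole those values go to them, so strike 7, 8 from Grace, Jack, Nate.
So Grace = 4.

4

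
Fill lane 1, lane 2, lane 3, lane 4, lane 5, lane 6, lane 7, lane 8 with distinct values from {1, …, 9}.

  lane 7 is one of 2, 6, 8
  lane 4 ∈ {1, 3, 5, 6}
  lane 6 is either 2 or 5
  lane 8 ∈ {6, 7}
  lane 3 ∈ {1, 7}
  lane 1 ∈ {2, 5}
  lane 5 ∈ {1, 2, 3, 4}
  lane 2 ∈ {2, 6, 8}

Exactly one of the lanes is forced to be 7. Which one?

lane 8

The 8 variables draw from only 8 values {1, 2, 3, 4, 5, 6, 7, 8}, so each is used; only lane 5 can be 4, hence lane 5 = 4.
Among the 7 still-open variables, 3 fits only lane 4 (and all 7 values in {1, 2, 3, 5, 6, 7, 8} must be used), so lane 4 = 3.
Among the 6 still-open variables, 1 fits only lane 3 (and all 6 values in {1, 2, 5, 6, 7, 8} must be used), so lane 3 = 1.
Among the 5 still-open variables, 7 fits only lane 8 (and all 5 values in {2, 5, 6, 7, 8} must be used), so lane 8 = 7.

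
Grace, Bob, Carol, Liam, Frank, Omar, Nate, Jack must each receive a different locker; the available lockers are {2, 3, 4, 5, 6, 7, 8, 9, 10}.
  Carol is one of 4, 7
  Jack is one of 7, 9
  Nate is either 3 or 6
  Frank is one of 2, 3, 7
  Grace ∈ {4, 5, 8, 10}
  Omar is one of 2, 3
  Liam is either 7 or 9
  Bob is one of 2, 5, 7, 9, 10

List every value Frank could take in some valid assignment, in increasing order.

2, 3

The 2 variables Liam and Jack are confined to {7, 9}, which locks those values in; drop them from Bob, Carol, Frank.
Carol has just one choice, so Carol = 4. Eliminate 4 elsewhere: Grace.
Frank and Omar between them cover only {2, 3} — a naked pair. Remove those values from Bob, Nate.
Nate's domain is down to {6}, so Nate = 6.
No further eliminations apply; Frank can still be any of 2, 3.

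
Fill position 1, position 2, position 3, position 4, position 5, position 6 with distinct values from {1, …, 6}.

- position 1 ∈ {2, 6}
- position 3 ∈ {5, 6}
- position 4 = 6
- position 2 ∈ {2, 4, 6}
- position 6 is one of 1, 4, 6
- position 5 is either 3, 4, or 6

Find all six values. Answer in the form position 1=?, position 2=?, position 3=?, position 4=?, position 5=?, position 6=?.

position 4 must be 6 (only option left). Remove 6 from position 1, position 2, position 3, position 5, position 6.
position 1 has just one choice, so position 1 = 2. So position 2 can't be 2.
position 2 has just one choice, so position 2 = 4. So position 5, position 6 can't be 4.
position 3 must be 5 (only option left).
position 5 has just one choice, so position 5 = 3.
That leaves position 6 = 1.

position 1=2, position 2=4, position 3=5, position 4=6, position 5=3, position 6=1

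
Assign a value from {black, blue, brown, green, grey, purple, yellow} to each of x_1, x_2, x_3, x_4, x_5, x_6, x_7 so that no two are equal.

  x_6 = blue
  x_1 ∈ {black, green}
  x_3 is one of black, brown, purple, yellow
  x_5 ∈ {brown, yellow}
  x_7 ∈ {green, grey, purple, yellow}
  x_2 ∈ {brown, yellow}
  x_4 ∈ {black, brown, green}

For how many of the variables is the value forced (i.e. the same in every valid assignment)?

x_6's domain is down to {blue}, so x_6 = blue.
The 6 still-open variables draw from only 6 values {black, brown, green, grey, purple, yellow}, so each is used; only x_7 can be grey, hence x_7 = grey.
The 5 still-open variables together cover exactly {black, brown, green, purple, yellow} — 5 values for 5 variables — and purple appears only in x_3's list, so x_3 = purple.
x_2 and x_5 between them cover only {brown, yellow} — a naked pair. Remove those values from x_4.
Determined: x_3=purple, x_6=blue, x_7=grey. The other variables each still have more than one consistent value. That makes 3.

3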